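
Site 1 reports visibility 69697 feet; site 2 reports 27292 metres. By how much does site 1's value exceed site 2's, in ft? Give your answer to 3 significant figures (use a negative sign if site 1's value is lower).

site 2: 27292 m = 89540.68 ft.
Difference: 69697.00 − 89540.68 = -19800 ft.

-19800 ft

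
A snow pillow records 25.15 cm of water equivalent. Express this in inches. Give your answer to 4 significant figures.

1 cm = 0.393701 in, so 25.15 × 0.393701 = 9.902 in.

9.902 in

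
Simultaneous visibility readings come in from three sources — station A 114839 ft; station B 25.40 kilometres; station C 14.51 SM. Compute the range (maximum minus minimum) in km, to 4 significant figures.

station A: 114839 ft = 35.0029 km.
station C: 14.51 SM = 23.3516 km.
Spread: 35.0029 − 23.3516 = 11.65 km.

11.65 km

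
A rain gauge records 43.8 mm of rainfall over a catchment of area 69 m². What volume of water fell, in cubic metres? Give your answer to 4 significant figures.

3.022 cubic metres

1 mm over 1 m² is 1 L, so volume = 43.8 × 69 = 3022.2 L = 3.022 m³.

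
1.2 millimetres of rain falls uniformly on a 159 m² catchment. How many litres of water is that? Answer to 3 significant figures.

1 mm over 1 m² is 1 L, so volume = 1.2 × 159 = 190.8 L ≈ 191 L.

191 litres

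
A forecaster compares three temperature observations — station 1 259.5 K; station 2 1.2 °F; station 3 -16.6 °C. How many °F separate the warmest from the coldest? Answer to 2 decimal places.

station 1: 259.5 K = -13.650 °C.
station 2: 1.2 °F = -17.111 °C.
Spread: (-13.650) − (-17.111) = 3.461 °C = 6.23 °F.

6.23 °F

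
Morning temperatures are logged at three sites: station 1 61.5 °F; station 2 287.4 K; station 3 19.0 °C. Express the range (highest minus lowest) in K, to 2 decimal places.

4.75 K

station 1: 61.5 °F = 16.389 °C.
station 2: 287.4 K = 14.250 °C.
Spread: 19.000 − 14.250 = 4.750 °C.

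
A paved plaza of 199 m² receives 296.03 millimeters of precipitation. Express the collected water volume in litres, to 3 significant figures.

1 mm over 1 m² is 1 L, so volume = 296.03 × 199 = 58909.97 L ≈ 58900 L.

58900 litres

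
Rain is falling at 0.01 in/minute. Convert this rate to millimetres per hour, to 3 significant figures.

15.2 mm/hour

0.01 in/minute × 25.4 mm/in × 60 minute/hour = 15.2 mm/hour.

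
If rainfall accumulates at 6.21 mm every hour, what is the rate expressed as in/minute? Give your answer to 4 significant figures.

6.21 mm/hour × 0.0393701 in/mm × 0.0166667 hour/minute = 0.004075 in/minute.

0.004075 in/minute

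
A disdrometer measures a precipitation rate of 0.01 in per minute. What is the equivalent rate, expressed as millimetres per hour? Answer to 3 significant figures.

0.01 in/minute × 25.4 mm/in × 60 minute/hour = 15.2 mm/hour.

15.2 mm/hour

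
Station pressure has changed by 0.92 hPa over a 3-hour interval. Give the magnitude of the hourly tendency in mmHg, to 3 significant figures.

0.92 hPa / 3 h × 0.750062 mmHg/hPa = 0.230 mmHg/h.

0.230 mmHg per hour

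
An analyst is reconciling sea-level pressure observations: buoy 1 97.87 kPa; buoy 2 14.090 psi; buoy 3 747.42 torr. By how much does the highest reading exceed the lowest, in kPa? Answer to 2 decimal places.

2.50 kPa

buoy 2: 14.090 psi = 97.1471 kPa.
buoy 3: 747.42 mmHg = 99.6478 kPa.
Spread: 99.6478 − 97.1471 = 2.50 kPa.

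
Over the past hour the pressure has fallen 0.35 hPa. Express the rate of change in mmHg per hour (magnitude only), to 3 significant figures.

0.35 hPa / 1 h × 0.750062 mmHg/hPa = 0.263 mmHg/h.

0.263 mmHg per hour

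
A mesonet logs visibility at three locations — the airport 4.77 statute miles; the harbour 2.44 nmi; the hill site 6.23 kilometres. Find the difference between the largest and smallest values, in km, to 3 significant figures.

3.16 km

the airport: 4.77 SM = 7.6766 km.
the harbour: 2.44 nmi = 4.5189 km.
Spread: 7.6766 − 4.5189 = 3.16 km.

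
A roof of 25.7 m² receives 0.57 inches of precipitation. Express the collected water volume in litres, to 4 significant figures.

Depth: 0.57 in × 25.4 = 14.478 mm.
1 mm over 1 m² is 1 L, so volume = 14.478 × 25.7 = 372.0846 L ≈ 372.1 L.

372.1 litres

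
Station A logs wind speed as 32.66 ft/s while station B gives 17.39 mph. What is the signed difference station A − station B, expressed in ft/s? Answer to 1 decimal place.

station B: 17.39 mph = 25.505 ft/s.
Difference: 32.660 − 25.505 = 7.2 ft/s.

7.2 ft/s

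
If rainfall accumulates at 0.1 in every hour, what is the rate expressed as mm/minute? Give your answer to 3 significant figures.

0.1 in/hour × 25.4 mm/in × 0.0166667 hour/minute = 0.0423 mm/minute.

0.0423 mm/minute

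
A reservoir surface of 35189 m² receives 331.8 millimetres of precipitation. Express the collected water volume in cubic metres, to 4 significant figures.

11680 cubic metres

1 mm over 1 m² is 1 L, so volume = 331.8 × 35189 = 11675710 L = 11680 m³.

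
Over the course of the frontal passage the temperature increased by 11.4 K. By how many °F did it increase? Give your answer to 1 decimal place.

For a temperature change the 32° offset cancels: Δ°F = 11.4 × 1.8 = 20.5 °F.

20.5 °F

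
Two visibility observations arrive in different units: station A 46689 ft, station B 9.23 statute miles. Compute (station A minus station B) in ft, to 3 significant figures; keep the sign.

station B: 9.23 SM = 48734.40 ft.
Difference: 46689.00 − 48734.40 = -2050 ft.

-2050 ft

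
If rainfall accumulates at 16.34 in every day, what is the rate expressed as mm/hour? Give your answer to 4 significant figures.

17.29 mm/hour

16.34 in/day × 25.4 mm/in × 0.0416667 day/hour = 17.29 mm/hour.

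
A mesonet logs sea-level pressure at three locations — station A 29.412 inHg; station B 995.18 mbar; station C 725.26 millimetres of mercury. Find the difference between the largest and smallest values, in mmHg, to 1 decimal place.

21.8 mmHg

station A: 29.412 inHg = 747.065 mmHg.
station B: 995.18 mb = 746.446 mmHg.
Spread: 747.065 − 725.260 = 21.8 mmHg.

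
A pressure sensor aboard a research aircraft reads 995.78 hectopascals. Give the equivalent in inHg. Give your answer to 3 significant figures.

29.4 inHg

1 hPa = 0.02953 inHg, so 995.78 × 0.02953 = 29.4 inHg.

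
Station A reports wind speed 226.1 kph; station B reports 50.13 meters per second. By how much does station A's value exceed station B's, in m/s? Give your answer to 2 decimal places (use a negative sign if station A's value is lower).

station A: 226.1 km/h = 62.8056 m/s.
Difference: 62.8056 − 50.1300 = 12.68 m/s.

12.68 m/s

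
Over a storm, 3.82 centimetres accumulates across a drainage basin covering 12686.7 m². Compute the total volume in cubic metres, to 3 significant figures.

485 cubic metres

Depth: 3.82 cm × 10 = 38.2 mm.
1 mm over 1 m² is 1 L, so volume = 38.2 × 12686.7 = 484631.94 L = 485 m³.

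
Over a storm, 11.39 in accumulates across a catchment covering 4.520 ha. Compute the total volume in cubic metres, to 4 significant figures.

13080 cubic metres

Depth: 11.39 in × 25.4 = 289.306 mm.
Area: 4.520 ha = 45200 m².
1 mm over 1 m² is 1 L, so volume = 289.306 × 45200 = 13076631 L = 13080 m³.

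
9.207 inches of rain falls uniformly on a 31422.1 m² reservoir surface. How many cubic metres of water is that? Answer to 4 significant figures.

7348 cubic metres

Depth: 9.207 in × 25.4 = 233.8578 mm.
1 mm over 1 m² is 1 L, so volume = 233.8578 × 31422.1 = 7348303.2 L = 7348 m³.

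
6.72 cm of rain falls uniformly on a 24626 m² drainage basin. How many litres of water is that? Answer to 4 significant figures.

1655000 litres

Depth: 6.72 cm × 10 = 67.2 mm.
1 mm over 1 m² is 1 L, so volume = 67.2 × 24626 = 1654867.2 L ≈ 1655000 L.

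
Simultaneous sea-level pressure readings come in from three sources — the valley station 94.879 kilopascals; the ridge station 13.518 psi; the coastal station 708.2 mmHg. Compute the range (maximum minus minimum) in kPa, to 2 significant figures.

the ridge station: 13.518 psi = 93.203 kPa.
the coastal station: 708.2 mmHg = 94.419 kPa.
Spread: 94.879 − 93.203 = 1.7 kPa.

1.7 kPa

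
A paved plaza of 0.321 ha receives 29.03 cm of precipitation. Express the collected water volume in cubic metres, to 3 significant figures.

Depth: 29.03 cm × 10 = 290.3 mm.
Area: 0.321 ha = 3210 m².
1 mm over 1 m² is 1 L, so volume = 290.3 × 3210 = 931863 L = 932 m³.

932 cubic metres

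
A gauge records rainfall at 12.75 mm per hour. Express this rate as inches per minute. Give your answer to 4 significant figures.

12.75 mm/hour × 0.0393701 in/mm × 0.0166667 hour/minute = 0.008366 in/minute.

0.008366 in/minute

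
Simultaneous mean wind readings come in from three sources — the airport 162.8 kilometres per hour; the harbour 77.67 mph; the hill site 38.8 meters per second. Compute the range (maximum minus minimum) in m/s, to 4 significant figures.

10.50 m/s

the airport: 162.8 km/h = 45.2222 m/s.
the harbour: 77.67 mph = 34.7216 m/s.
Spread: 45.2222 − 34.7216 = 10.50 m/s.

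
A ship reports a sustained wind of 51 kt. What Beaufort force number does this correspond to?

51 kt lies in the Beaufort 10 band (storm, 48–55 kt).

Beaufort force 10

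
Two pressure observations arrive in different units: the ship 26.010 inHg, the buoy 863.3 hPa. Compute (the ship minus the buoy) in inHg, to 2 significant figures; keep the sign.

the buoy: 863.3 hPa = 25.4932 inHg.
Difference: 26.0100 − 25.4932 = 0.52 inHg.

0.52 inHg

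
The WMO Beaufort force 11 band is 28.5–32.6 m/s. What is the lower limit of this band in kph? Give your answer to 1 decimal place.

102.6 km/h

28.5–32.6 m/s × 3.6 = 102.6–117.4 km/h.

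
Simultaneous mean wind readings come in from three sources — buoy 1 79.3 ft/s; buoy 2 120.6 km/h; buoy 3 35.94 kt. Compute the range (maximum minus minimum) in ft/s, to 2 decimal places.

buoy 2: 120.6 km/h = 109.9081 ft/s.
buoy 3: 35.94 kt = 60.6599 ft/s.
Spread: 109.9081 − 60.6599 = 49.25 ft/s.

49.25 ft/s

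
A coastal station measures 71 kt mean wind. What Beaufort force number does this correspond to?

71 kt lies in the Beaufort 12 band (hurricane force, ≥64 kt).

Beaufort force 12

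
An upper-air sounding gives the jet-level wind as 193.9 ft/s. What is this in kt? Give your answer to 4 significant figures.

1 ft/s = 0.592484 kt, so 193.9 × 0.592484 = 114.9 kt.

114.9 kt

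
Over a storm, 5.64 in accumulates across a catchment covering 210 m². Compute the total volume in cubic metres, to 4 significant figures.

Depth: 5.64 in × 25.4 = 143.256 mm.
1 mm over 1 m² is 1 L, so volume = 143.256 × 210 = 30083.76 L = 30.08 m³.

30.08 cubic metres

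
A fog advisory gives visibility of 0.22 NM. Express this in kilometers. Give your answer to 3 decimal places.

0.407 km

1 nmi = 1.852 km, so 0.22 × 1.852 = 0.407 km.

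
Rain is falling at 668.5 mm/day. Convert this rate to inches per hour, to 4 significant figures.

668.5 mm/day × 0.0393701 in/mm × 0.0416667 day/hour = 1.097 in/hour.

1.097 in/hour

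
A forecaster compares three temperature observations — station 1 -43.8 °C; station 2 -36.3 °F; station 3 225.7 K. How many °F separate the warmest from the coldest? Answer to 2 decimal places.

17.11 °F

station 2: -36.3 °F = -37.944 °C.
station 3: 225.7 K = -47.450 °C.
Spread: (-37.944) − (-47.450) = 9.506 °C = 17.11 °F.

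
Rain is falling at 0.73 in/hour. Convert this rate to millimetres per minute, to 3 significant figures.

0.309 mm/minute

0.73 in/hour × 25.4 mm/in × 0.0166667 hour/minute = 0.309 mm/minute.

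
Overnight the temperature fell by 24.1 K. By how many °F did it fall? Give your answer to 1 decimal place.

Converting a difference, only the 9/5 scale factor applies: Δ°F = 24.1 × 1.8 = 43.4 °F.

43.4 °F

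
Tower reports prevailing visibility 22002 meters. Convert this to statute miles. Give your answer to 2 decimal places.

13.67 SM

1 m = 0.000621371 SM, so 22002 × 0.000621371 = 13.67 SM.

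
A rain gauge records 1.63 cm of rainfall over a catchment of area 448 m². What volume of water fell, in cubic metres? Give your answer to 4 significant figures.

Depth: 1.63 cm × 10 = 16.3 mm.
1 mm over 1 m² is 1 L, so volume = 16.3 × 448 = 7302.4 L = 7.302 m³.

7.302 cubic metres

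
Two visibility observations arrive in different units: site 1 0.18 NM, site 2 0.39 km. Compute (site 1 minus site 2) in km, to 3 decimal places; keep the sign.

site 1: 0.18 nmi = 0.33336 km.
Difference: 0.33336 − 0.39000 = -0.057 km.

-0.057 km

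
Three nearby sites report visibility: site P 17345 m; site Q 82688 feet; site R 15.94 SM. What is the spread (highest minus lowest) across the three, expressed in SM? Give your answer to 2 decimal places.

site P: 17345 m = 10.7777 SM.
site Q: 82688 ft = 15.6606 SM.
Spread: 15.9400 − 10.7777 = 5.16 SM.

5.16 SM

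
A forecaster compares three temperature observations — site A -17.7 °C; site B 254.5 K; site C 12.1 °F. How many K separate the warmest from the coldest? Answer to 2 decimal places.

7.59 K

site B: 254.5 K = -18.650 °C.
site C: 12.1 °F = -11.056 °C.
Spread: (-11.056) − (-18.650) = 7.594 °C.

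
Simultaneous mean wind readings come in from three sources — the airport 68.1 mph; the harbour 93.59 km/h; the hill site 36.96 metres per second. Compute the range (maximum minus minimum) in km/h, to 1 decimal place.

39.5 km/h

the airport: 68.1 mph = 109.596 km/h.
the hill site: 36.96 m/s = 133.056 km/h.
Spread: 133.056 − 93.590 = 39.5 km/h.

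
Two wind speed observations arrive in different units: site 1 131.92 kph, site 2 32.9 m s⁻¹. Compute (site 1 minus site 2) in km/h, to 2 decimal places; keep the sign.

site 2: 32.9 m/s = 118.4400 km/h.
Difference: 131.9200 − 118.4400 = 13.48 km/h.

13.48 km/h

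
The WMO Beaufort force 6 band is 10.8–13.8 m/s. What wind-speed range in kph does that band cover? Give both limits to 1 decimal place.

10.8–13.8 m/s × 3.6 = 38.9–49.7 km/h.

38.9 to 49.7 km/h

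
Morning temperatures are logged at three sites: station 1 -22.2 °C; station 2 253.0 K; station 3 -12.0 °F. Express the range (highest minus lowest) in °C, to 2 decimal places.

4.29 °C

station 2: 253.0 K = -20.150 °C.
station 3: -12.0 °F = -24.444 °C.
Spread: (-20.150) − (-24.444) = 4.294 °C.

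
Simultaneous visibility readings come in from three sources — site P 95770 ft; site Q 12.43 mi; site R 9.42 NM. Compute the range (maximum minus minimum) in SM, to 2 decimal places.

7.30 SM

site P: 95770 ft = 18.1383 SM.
site R: 9.42 nmi = 10.8403 SM.
Spread: 18.1383 − 10.8403 = 7.30 SM.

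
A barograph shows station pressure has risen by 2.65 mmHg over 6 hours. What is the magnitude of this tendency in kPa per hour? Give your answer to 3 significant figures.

0.0589 kPa per hour

2.65 mmHg / 6 h × 0.133322 kPa/mmHg = 0.0589 kPa/h.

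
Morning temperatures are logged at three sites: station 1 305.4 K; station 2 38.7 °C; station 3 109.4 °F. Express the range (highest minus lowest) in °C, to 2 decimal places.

10.75 °C

station 1: 305.4 K = 32.250 °C.
station 3: 109.4 °F = 43.000 °C.
Spread: 43.000 − 32.250 = 10.750 °C.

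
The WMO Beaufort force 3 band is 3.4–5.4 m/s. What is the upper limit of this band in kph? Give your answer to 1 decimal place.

19.4 km/h

3.4–5.4 m/s × 3.6 = 12.2–19.4 km/h.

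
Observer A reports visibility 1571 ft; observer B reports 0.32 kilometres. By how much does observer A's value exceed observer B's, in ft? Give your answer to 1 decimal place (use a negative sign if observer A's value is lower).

521.1 ft

observer B: 0.32 km = 1049.869 ft.
Difference: 1571.000 − 1049.869 = 521.1 ft.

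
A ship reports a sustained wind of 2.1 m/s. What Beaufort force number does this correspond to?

2.1 m/s lies in the Beaufort 2 band (light breeze, 1.6–3.3 m/s).

Beaufort force 2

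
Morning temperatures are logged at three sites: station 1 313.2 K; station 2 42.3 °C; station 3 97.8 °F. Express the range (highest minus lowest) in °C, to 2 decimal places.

station 1: 313.2 K = 40.050 °C.
station 3: 97.8 °F = 36.556 °C.
Spread: 42.300 − 36.556 = 5.744 °C.

5.74 °C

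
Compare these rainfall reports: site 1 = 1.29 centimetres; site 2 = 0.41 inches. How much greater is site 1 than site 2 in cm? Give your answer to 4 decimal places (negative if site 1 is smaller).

site 2: 0.41 in = 1.041400 cm.
Difference: 1.290000 − 1.041400 = 0.2486 cm.

0.2486 cm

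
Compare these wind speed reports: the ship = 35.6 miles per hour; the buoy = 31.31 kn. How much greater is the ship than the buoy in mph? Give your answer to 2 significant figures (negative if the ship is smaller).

the buoy: 31.31 kt = 36.0309 mph.
Difference: 35.6000 − 36.0309 = -0.43 mph.

-0.43 mph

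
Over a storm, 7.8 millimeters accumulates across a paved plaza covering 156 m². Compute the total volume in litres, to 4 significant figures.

1 mm over 1 m² is 1 L, so volume = 7.8 × 156 = 1216.8 L ≈ 1217 L.

1217 litres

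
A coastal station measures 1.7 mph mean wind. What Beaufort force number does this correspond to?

1.7 mph = 0.8 m/s, which is Beaufort 1 (light air, 0.3–1.5 m/s).

Beaufort force 1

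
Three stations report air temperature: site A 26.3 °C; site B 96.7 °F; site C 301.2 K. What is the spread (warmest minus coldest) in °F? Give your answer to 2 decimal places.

17.36 °F

site B: 96.7 °F = 35.944 °C.
site C: 301.2 K = 28.050 °C.
Spread: 35.944 − 26.300 = 9.644 °C = 17.36 °F.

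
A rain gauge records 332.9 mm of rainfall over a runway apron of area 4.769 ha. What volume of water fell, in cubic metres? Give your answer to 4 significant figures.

Area: 4.769 ha = 47690 m².
1 mm over 1 m² is 1 L, so volume = 332.9 × 47690 = 15876001 L = 15880 m³.

15880 cubic metres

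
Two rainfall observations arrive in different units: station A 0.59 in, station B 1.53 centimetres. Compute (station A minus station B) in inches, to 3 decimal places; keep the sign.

-0.012 in

station B: 1.53 cm = 0.60236 in.
Difference: 0.59000 − 0.60236 = -0.012 in.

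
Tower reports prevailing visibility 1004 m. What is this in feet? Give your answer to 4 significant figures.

3294 ft

1 m = 3.28084 ft, so 1004 × 3.28084 = 3294 ft.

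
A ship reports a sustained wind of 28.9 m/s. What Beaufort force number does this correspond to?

28.9 m/s lies in the Beaufort 11 band (violent storm, 28.5–32.6 m/s).

Beaufort force 11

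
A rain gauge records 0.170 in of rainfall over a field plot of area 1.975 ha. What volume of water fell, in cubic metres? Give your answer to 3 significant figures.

85.3 cubic metres

Depth: 0.170 in × 25.4 = 4.318 mm.
Area: 1.975 ha = 19750 m².
1 mm over 1 m² is 1 L, so volume = 4.318 × 19750 = 85280.5 L = 85.3 m³.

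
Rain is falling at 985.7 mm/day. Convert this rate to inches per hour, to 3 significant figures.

985.7 mm/day × 0.0393701 in/mm × 0.0416667 day/hour = 1.62 in/hour.

1.62 in/hour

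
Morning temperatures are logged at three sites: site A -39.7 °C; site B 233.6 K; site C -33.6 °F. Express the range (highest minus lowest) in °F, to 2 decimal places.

5.86 °F

site B: 233.6 K = -39.550 °C.
site C: -33.6 °F = -36.444 °C.
Spread: (-36.444) − (-39.700) = 3.256 °C = 5.86 °F.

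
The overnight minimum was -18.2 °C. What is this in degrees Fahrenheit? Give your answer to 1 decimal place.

-0.8 °F

°F = °C × 9/5 + 32 = -18.2 × 1.8 + 32 = -0.8 °F.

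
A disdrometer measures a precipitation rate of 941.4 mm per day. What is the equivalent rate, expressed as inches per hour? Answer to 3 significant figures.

1.54 in/hour

941.4 mm/day × 0.0393701 in/mm × 0.0416667 day/hour = 1.54 in/hour.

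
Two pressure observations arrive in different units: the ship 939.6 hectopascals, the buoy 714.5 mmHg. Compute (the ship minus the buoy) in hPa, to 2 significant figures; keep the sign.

the buoy: 714.5 mmHg = 952.59 hPa.
Difference: 939.60 − 952.59 = -13 hPa.

-13 hPa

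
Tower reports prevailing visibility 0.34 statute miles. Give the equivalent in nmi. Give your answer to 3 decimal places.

0.295 nmi

1 SM = 0.868976 nmi, so 0.34 × 0.868976 = 0.295 nmi.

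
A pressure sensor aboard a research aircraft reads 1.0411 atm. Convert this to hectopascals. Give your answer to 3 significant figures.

1050 hPa

1 atm = 1013.25 hPa, so 1.0411 × 1013.25 = 1050 hPa.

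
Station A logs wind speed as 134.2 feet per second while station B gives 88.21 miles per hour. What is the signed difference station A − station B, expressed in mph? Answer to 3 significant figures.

station A: 134.2 ft/s = 91.5000 mph.
Difference: 91.5000 − 88.2100 = 3.29 mph.

3.29 mph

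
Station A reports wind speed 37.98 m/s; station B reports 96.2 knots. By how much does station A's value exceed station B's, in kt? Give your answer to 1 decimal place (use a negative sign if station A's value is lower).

-22.4 kt

station A: 37.98 m/s = 73.827 kt.
Difference: 73.827 − 96.200 = -22.4 kt.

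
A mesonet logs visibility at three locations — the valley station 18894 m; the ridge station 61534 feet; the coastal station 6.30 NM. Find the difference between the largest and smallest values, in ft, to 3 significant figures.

the valley station: 18894 m = 61988.19 ft.
the coastal station: 6.30 nmi = 38279.53 ft.
Spread: 61988.19 − 38279.53 = 23700 ft.

23700 ft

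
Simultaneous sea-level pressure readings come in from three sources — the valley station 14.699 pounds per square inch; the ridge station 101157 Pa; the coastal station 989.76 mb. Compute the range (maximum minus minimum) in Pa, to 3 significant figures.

the valley station: 14.699 psi = 101346.04 Pa.
the coastal station: 989.76 mb = 98976.00 Pa.
Spread: 101346.04 − 98976.00 = 2370 Pa.

2370 Pa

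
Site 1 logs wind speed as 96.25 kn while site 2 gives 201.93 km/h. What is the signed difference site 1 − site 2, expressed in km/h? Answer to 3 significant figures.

-23.7 km/h

site 1: 96.25 kt = 178.255 km/h.
Difference: 178.255 − 201.930 = -23.7 km/h.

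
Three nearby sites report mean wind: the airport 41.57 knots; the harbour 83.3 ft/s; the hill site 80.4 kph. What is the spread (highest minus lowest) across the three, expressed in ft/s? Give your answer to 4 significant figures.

the airport: 41.57 kt = 70.1623 ft/s.
the hill site: 80.4 km/h = 73.2721 ft/s.
Spread: 83.3000 − 70.1623 = 13.14 ft/s.

13.14 ft/s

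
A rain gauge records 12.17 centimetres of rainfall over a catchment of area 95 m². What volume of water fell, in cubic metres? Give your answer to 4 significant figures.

11.56 cubic metres

Depth: 12.17 cm × 10 = 121.7 mm.
1 mm over 1 m² is 1 L, so volume = 121.7 × 95 = 11561.5 L = 11.56 m³.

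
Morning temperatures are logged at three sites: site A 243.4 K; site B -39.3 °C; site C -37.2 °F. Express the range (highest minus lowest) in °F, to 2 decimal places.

site A: 243.4 K = -29.750 °C.
site C: -37.2 °F = -38.444 °C.
Spread: (-29.750) − (-39.300) = 9.550 °C = 17.19 °F.

17.19 °F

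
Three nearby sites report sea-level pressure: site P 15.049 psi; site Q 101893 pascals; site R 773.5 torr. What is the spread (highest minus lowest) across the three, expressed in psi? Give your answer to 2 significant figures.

site Q: 101893 Pa = 14.7783 psi.
site R: 773.5 mmHg = 14.9570 psi.
Spread: 15.0490 − 14.7783 = 0.27 psi.

0.27 psi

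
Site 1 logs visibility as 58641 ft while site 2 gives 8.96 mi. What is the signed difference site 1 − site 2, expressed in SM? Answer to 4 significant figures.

site 1: 58641 ft = 11.10625 SM.
Difference: 11.10625 − 8.96000 = 2.146 SM.

2.146 SM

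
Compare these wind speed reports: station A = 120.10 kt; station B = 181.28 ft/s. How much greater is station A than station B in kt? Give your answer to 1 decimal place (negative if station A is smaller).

station B: 181.28 ft/s = 107.405 kt.
Difference: 120.100 − 107.405 = 12.7 kt.

12.7 kt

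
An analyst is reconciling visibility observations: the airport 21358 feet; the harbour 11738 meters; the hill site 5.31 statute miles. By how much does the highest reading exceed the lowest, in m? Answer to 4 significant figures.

the airport: 21358 ft = 6509.92 m.
the hill site: 5.31 SM = 8545.62 m.
Spread: 11738.00 − 6509.92 = 5228 m.

5228 m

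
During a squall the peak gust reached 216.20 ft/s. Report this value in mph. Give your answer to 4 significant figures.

147.4 mph

1 ft/s = 0.681818 mph, so 216.20 × 0.681818 = 147.4 mph.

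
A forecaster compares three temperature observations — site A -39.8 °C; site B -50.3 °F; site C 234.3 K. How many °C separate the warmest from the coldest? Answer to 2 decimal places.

site B: -50.3 °F = -45.722 °C.
site C: 234.3 K = -38.850 °C.
Spread: (-38.850) − (-45.722) = 6.872 °C.

6.87 °C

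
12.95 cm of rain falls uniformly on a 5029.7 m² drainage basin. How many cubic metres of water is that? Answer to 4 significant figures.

651.3 cubic metres

Depth: 12.95 cm × 10 = 129.5 mm.
1 mm over 1 m² is 1 L, so volume = 129.5 × 5029.7 = 651346.15 L = 651.3 m³.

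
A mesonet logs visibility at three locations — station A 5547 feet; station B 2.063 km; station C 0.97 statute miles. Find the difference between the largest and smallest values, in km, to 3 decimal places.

0.502 km

station A: 5547 ft = 1.69073 km.
station C: 0.97 SM = 1.56106 km.
Spread: 2.06300 − 1.56106 = 0.502 km.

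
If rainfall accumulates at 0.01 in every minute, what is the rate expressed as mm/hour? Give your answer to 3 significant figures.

0.01 in/minute × 25.4 mm/in × 60 minute/hour = 15.2 mm/hour.

15.2 mm/hour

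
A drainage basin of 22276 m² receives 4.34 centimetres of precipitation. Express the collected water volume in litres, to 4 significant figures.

966800 litres

Depth: 4.34 cm × 10 = 43.4 mm.
1 mm over 1 m² is 1 L, so volume = 43.4 × 22276 = 966778.4 L ≈ 966800 L.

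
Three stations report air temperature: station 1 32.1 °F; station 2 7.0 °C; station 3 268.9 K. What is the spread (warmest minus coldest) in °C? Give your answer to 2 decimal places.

station 1: 32.1 °F = 0.056 °C.
station 3: 268.9 K = -4.250 °C.
Spread: 7.000 − (-4.250) = 11.250 °C.

11.25 °C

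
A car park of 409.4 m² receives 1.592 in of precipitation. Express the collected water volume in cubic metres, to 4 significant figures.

Depth: 1.592 in × 25.4 = 40.4368 mm.
1 mm over 1 m² is 1 L, so volume = 40.4368 × 409.4 = 16554.826 L = 16.55 m³.

16.55 cubic metres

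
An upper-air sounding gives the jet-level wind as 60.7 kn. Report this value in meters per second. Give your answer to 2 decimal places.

1 kt = 0.514444 m/s, so 60.7 × 0.514444 = 31.23 m/s.

31.23 m/s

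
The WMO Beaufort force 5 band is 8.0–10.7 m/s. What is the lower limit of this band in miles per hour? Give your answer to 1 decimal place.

17.9 mph

8.0–10.7 m/s × 2.237 = 17.9–23.9 mph.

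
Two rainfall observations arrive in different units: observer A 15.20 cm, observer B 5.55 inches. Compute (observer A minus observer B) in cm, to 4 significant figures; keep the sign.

1.103 cm

observer B: 5.55 in = 14.09700 cm.
Difference: 15.20000 − 14.09700 = 1.103 cm.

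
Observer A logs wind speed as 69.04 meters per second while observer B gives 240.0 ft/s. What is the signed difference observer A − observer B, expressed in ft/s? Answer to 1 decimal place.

observer A: 69.04 m/s = 226.509 ft/s.
Difference: 226.509 − 240.000 = -13.5 ft/s.

-13.5 ft/s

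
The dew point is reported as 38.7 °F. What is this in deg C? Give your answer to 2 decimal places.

3.72 °C

°C = (°F − 32) × 5/9 = (38.7 − 32) / 1.8 = 3.72 °C.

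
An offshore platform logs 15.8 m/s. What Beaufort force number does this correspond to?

Beaufort force 7

15.8 m/s lies in the Beaufort 7 band (near gale, 13.9–17.1 m/s).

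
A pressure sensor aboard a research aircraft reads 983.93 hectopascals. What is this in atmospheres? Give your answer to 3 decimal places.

1 hPa = 0.000986923 atm, so 983.93 × 0.000986923 = 0.971 atm.

0.971 atm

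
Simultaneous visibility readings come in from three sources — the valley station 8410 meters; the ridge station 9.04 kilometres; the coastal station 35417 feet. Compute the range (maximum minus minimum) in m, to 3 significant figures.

the ridge station: 9.04 km = 9040.00 m.
the coastal station: 35417 ft = 10795.10 m.
Spread: 10795.10 − 8410.00 = 2390 m.

2390 m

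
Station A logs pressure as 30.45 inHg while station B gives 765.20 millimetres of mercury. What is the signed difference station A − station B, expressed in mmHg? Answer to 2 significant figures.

station A: 30.45 inHg = 773.430 mmHg.
Difference: 773.430 − 765.200 = 8.2 mmHg.

8.2 mmHg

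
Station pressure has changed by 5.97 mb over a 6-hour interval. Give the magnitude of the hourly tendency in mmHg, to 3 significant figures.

0.746 mmHg per hour

5.97 mb / 6 h × 0.750062 mmHg/mb = 0.746 mmHg/h.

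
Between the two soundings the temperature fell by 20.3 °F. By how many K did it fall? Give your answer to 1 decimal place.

11.3 K

A change of 1 °C equals a change of 1.8 °F: ΔK = 20.3 × 0.5556 = 11.3 K.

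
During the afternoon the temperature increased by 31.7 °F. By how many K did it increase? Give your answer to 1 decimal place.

17.6 K

For a temperature change the 32° offset cancels: ΔK = 31.7 × 0.5556 = 17.6 K.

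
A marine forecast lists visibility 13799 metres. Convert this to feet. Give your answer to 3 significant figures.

45300 ft

1 m = 3.28084 ft, so 13799 × 3.28084 = 45300 ft.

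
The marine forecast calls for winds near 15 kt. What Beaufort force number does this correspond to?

Beaufort force 4

15 kt lies in the Beaufort 4 band (moderate breeze, 11–16 kt).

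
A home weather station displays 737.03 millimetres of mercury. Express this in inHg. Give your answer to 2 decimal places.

29.02 inHg

1 mmHg = 0.0393701 inHg, so 737.03 × 0.0393701 = 29.02 inHg.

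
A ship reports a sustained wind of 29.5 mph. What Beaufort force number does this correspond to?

29.5 mph = 13.2 m/s, which is Beaufort 6 (strong breeze, 10.8–13.8 m/s).

Beaufort force 6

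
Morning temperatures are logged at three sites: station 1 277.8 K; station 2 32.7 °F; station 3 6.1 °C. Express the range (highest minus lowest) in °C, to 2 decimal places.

5.71 °C

station 1: 277.8 K = 4.650 °C.
station 2: 32.7 °F = 0.389 °C.
Spread: 6.100 − 0.389 = 5.711 °C.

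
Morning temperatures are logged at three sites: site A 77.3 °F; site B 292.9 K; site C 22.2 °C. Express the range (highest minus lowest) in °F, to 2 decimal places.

site A: 77.3 °F = 25.167 °C.
site B: 292.9 K = 19.750 °C.
Spread: 25.167 − 19.750 = 5.417 °C = 9.75 °F.

9.75 °F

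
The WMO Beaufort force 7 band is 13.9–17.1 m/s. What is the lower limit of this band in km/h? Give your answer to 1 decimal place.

13.9–17.1 m/s × 3.6 = 50.0–61.6 km/h.

50.0 km/h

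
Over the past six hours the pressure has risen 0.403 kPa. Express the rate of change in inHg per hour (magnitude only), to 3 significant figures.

0.0198 inHg per hour

0.403 kPa / 6 h × 0.2953 inHg/kPa = 0.0198 inHg/h.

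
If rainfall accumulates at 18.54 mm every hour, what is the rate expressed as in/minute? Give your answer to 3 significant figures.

0.0122 in/minute

18.54 mm/hour × 0.0393701 in/mm × 0.0166667 hour/minute = 0.0122 in/minute.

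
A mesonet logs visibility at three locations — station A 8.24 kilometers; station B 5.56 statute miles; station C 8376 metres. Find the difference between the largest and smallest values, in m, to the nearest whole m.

708 m

station A: 8.24 km = 8240.00 m.
station B: 5.56 SM = 8947.95 m.
Spread: 8947.95 − 8240.00 = 708 m.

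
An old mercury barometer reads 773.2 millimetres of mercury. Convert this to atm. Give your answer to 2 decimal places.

1 mmHg = 0.00131579 atm, so 773.2 × 0.00131579 = 1.02 atm.

1.02 atm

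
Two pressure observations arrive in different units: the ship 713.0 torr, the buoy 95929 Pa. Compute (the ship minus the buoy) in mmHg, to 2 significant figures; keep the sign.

-6.5 mmHg

the buoy: 95929 Pa = 719.527 mmHg.
Difference: 713.000 − 719.527 = -6.5 mmHg.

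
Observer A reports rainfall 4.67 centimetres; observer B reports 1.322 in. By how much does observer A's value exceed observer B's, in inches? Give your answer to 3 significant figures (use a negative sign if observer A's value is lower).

observer A: 4.67 cm = 1.83858 in.
Difference: 1.83858 − 1.32200 = 0.517 in.

0.517 in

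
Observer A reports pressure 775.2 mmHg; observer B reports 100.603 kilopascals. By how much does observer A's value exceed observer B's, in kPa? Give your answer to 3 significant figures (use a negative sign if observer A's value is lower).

observer A: 775.2 mmHg = 103.3515 kPa.
Difference: 103.3515 − 100.6030 = 2.75 kPa.

2.75 kPa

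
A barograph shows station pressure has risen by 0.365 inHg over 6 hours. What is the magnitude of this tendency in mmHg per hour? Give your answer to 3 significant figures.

0.365 inHg / 6 h × 25.4 mmHg/inHg = 1.55 mmHg/h.

1.55 mmHg per hour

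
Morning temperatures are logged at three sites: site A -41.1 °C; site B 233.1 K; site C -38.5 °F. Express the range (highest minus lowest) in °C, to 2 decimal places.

site B: 233.1 K = -40.050 °C.
site C: -38.5 °F = -39.167 °C.
Spread: (-39.167) − (-41.100) = 1.933 °C.

1.93 °C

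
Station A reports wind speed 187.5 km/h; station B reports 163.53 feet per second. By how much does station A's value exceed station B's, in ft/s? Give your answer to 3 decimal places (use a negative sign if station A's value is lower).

station A: 187.5 km/h = 170.87708 ft/s.
Difference: 170.87708 − 163.53000 = 7.347 ft/s.

7.347 ft/s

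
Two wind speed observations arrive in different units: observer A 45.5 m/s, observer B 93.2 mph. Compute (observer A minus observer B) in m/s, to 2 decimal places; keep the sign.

3.84 m/s

observer B: 93.2 mph = 41.6641 m/s.
Difference: 45.5000 − 41.6641 = 3.84 m/s.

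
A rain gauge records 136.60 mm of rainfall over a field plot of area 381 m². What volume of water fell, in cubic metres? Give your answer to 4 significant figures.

1 mm over 1 m² is 1 L, so volume = 136.6 × 381 = 52044.6 L = 52.04 m³.

52.04 cubic metres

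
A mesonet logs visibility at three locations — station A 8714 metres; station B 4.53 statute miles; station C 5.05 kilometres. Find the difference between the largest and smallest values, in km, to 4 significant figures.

3.664 km

station A: 8714 m = 8.71400 km.
station B: 4.53 SM = 7.29033 km.
Spread: 8.71400 − 5.05000 = 3.664 km.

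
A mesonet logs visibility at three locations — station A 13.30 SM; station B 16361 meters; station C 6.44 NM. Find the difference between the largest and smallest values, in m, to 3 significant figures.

9480 m

station A: 13.30 SM = 21404.28 m.
station C: 6.44 nmi = 11926.88 m.
Spread: 21404.28 − 11926.88 = 9480 m.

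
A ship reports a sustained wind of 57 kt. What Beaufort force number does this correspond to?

Beaufort force 11

57 kt lies in the Beaufort 11 band (violent storm, 56–63 kt).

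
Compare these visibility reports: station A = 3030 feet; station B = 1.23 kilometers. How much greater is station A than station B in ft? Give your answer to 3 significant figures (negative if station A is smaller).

-1010 ft

station B: 1.23 km = 4035.43 ft.
Difference: 3030.00 − 4035.43 = -1010 ft.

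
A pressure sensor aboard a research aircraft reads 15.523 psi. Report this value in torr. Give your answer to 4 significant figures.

1 psi = 51.7149 mmHg, so 15.523 × 51.7149 = 802.8 mmHg.

802.8 mmHg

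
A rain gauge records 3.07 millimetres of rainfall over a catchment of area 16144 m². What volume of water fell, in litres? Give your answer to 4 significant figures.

49560 litres

1 mm over 1 m² is 1 L, so volume = 3.07 × 16144 = 49562.08 L ≈ 49560 L.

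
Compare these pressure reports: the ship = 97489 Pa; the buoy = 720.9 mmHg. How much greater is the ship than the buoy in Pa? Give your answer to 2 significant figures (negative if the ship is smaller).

1400 Pa

the buoy: 720.9 mmHg = 96112.11 Pa.
Difference: 97489.00 − 96112.11 = 1400 Pa.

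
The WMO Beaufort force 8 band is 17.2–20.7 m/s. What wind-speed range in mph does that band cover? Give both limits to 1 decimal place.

17.2–20.7 m/s × 2.237 = 38.5–46.3 mph.

38.5 to 46.3 mph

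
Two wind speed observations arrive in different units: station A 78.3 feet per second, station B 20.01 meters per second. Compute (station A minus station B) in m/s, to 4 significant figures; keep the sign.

station A: 78.3 ft/s = 23.86584 m/s.
Difference: 23.86584 − 20.01000 = 3.856 m/s.

3.856 m/s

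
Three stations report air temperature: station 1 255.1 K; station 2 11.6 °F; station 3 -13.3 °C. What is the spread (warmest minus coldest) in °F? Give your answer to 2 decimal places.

station 1: 255.1 K = -18.050 °C.
station 2: 11.6 °F = -11.333 °C.
Spread: (-11.333) − (-18.050) = 6.717 °C = 12.09 °F.

12.09 °F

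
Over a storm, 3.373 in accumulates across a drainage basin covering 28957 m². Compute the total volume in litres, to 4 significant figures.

2481000 litres

Depth: 3.373 in × 25.4 = 85.6742 mm.
1 mm over 1 m² is 1 L, so volume = 85.6742 × 28957 = 2480867.8 L ≈ 2481000 L.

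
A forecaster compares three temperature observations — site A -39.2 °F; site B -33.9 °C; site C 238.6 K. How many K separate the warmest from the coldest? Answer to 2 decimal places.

5.66 K

site A: -39.2 °F = -39.556 °C.
site C: 238.6 K = -34.550 °C.
Spread: (-33.900) − (-39.556) = 5.656 °C.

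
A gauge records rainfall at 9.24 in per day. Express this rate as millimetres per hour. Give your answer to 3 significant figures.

9.24 in/day × 25.4 mm/in × 0.0416667 day/hour = 9.78 mm/hour.

9.78 mm/hour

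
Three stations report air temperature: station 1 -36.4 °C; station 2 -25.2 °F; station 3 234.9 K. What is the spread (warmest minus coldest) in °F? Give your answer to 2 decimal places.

11.65 °F

station 2: -25.2 °F = -31.778 °C.
station 3: 234.9 K = -38.250 °C.
Spread: (-31.778) − (-38.250) = 6.472 °C = 11.65 °F.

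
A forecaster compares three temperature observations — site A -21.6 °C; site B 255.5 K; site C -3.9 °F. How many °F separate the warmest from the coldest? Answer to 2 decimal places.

site B: 255.5 K = -17.650 °C.
site C: -3.9 °F = -19.944 °C.
Spread: (-17.650) − (-21.600) = 3.950 °C = 7.11 °F.

7.11 °F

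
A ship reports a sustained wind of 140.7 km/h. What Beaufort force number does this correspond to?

Beaufort force 12

140.7 km/h = 39.1 m/s, which is Beaufort 12 (hurricane force, ≥32.7 m/s).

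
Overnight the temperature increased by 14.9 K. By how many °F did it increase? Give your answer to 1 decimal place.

For a temperature change the 32° offset cancels: Δ°F = 14.9 × 1.8 = 26.8 °F.

26.8 °F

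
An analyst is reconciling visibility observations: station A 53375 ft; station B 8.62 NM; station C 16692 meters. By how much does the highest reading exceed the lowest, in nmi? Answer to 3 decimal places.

0.393 nmi

station A: 53375 ft = 8.78440 nmi.
station C: 16692 m = 9.01296 nmi.
Spread: 9.01296 − 8.62000 = 0.393 nmi.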